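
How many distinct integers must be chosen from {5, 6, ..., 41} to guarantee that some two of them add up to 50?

22

Two chosen integers sum to 50 exactly when both halves of some pair {x, 50−x} with 9 ≤ x ≤ 50−x ≤ 41 are chosen — 16 such pairs.
The remaining 5 elements (those with no distinct partner in range) can never complete a 50-sum, so the worst case takes all of them and one from each pair: 5 + 16 = 21.
The 22nd integer has to be the second member of some pair, so 21 + 1 = 22.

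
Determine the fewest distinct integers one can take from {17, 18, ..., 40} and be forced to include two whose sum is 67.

18

Two chosen integers sum to 67 exactly when both halves of some pair {x, 67−x} with 27 ≤ x ≤ 67−x ≤ 40 are chosen — 7 such pairs.
The remaining 10 elements (those with no distinct partner in range) can never complete a 67-sum, so the worst case takes all of them and one from each pair: 10 + 7 = 17.
The 18th integer has to be the second member of some pair, so 17 + 1 = 18.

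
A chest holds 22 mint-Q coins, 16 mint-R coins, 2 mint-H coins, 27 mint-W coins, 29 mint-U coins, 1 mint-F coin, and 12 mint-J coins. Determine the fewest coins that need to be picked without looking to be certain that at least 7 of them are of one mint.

The 7 mints are the holes; the coins drawn are the pigeons.
To avoid 7 of any one mint, the worst case takes at most 6 of each mint, or every coin of a mint that has fewer than 6.
That gives 6 + 6 + 2 + 6 + 6 + 1 + 6 = 33 coins with no mint reaching 7.
The next coin forces some mint to 7, so 33 + 1 = 34.

34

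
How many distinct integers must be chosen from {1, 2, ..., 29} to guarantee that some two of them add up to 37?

19

Group the elements by complementary pair {x, 37−x}: {8,29}, {9,28}, {10,27}, …, giving 11 two-element pairs and 7 integers whose partner 37−x falls outside [1,29].
By the pigeonhole principle, treating each of those 18 groups as a pigeonhole, one can pick one integer per group — 18 integers — with no two summing to 37.
The 19th integer lands in an occupied pair, forcing a sum of 37.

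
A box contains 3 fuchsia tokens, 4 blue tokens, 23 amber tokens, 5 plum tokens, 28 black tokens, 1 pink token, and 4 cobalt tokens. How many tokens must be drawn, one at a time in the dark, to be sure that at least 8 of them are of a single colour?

32

By pigeonhole, the 7 colours are the holes; the tokens drawn are the pigeons.
To avoid 8 of any one colour, the worst case takes at most 7 of each colour, or every token of a colour that has fewer than 7.
That gives 3 + 4 + 7 + 5 + 7 + 1 + 4 = 31 tokens with no colour reaching 8.
The next token forces some colour to 8, so 31 + 1 = 32.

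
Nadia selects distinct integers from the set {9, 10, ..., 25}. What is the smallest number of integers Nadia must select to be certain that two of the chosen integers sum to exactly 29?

12

Two chosen integers sum to 29 exactly when both halves of some pair {x, 29−x} with 9 ≤ x ≤ 29−x ≤ 20 are chosen — 6 such pairs.
The remaining 5 elements (those with no distinct partner in range) can never complete a 29-sum, so the worst case takes all of them and one from each pair: 5 + 6 = 11.
The 12th integer has to be the second member of some pair, so 11 + 1 = 12.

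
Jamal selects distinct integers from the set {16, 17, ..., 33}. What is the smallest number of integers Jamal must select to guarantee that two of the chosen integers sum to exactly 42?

14

A set avoiding the sum 42 can contain at most one of each pair {x, 42−x}, plus the 8 elements whose complement lies outside the range or equal to its own complement.
The integers 21, …, 33 (13 of them) are such a set: any two sum to at least 21+22 = 43 > 42.
By pigeonhole, any 14th integer completes one of the 5 pairs, so 14 choices force a sum of 42.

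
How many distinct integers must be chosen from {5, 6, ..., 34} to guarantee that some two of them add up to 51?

Group the elements by complementary pair {x, 51−x}: {17,34}, {18,33}, {19,32}, …, giving 9 two-element pairs and 12 integers whose partner 51−x falls outside [5,34].
By the pigeonhole principle, treating each of those 21 groups as a pigeonhole, one can pick one integer per group — 21 integers — with no two summing to 51.
The 22nd integer lands in an occupied pair, forcing a sum of 51.

22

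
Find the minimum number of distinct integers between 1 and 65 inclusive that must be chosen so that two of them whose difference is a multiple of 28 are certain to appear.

29

Integers whose pairwise differences are multiples of 28 are exactly those sharing a remainder mod 28. The 28 residue classes mod 28 are the pigeonholes.
With 28 integers one could put 1 in each residue class and have no class reach 2.
The 29th integer pushes some class to 2, so 28·1 + 1 = 29.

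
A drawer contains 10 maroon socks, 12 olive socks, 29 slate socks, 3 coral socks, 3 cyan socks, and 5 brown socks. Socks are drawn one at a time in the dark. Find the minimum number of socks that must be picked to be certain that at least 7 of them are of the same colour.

30

An adversary could hand out at most 6 socks per colour (coral, cyan, brown run out sooner): 6 + 6 + 6 + 3 + 3 + 5 = 29 socks and still no colour has 7.
By pigeonhole, one more sock lands in a colour already at 6, so 30 draws are enough and 29 are not.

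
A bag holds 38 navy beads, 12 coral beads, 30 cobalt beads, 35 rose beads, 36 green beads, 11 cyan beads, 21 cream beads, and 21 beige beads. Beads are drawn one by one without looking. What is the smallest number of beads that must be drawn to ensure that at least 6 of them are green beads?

174

In the worst case for collecting green beads, every non-green bead comes out first.
There are 38 + 12 + 30 + 35 + 11 + 21 + 21 = 168 non-green beads altogether.
After those, each further bead must be green, so 168 + 6 = 174 draws guarantee 6 green beads.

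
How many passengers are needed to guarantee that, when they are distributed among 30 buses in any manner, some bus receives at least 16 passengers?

With 450 passengers one could put exactly 15 in each of the 30 buses, and no bus would reach 16.
By the pigeonhole principle, one more passenger must land in a bus that already has 15, giving it 16.
So 30 × 15 + 1 = 451 passengers are required.

451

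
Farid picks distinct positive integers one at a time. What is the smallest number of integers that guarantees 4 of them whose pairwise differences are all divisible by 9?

Integers whose pairwise differences are multiples of 9 are exactly those sharing a remainder mod 9. The 9 residue classes mod 9 are the pigeonholes.
With 27 integers one could put 3 in each residue class and have no class reach 4.
The 28th integer pushes some class to 4, so 9·3 + 1 = 28.

28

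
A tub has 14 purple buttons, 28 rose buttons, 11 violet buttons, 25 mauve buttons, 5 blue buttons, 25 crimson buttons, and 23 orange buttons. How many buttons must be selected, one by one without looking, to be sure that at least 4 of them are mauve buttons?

110

In the worst case for collecting mauve buttons, every non-mauve button comes out first.
There are 14 + 28 + 11 + 5 + 25 + 23 = 106 non-mauve buttons altogether.
After those, each further button must be mauve, so 106 + 4 = 110 draws guarantee 4 mauve buttons.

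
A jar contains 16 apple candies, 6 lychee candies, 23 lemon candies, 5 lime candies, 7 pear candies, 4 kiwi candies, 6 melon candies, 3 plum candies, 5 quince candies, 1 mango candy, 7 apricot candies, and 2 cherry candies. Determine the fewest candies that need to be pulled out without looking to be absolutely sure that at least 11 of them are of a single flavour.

An adversary could hand out at most 10 candies per flavour (10 flavours run out sooner): 10 + 6 + 10 + 5 + 7 + 4 + 6 + 3 + 5 + 1 + 7 + 2 = 66 candies and still no flavour has 11.
One more candy lands in a flavour already at 10, so 67 draws are enough and 66 are not.

67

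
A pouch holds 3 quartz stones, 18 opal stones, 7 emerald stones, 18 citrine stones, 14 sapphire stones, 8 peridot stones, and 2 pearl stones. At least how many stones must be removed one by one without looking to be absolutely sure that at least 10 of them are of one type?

An adversary could hand out at most 9 stones per type (4 types run out sooner): 3 + 9 + 7 + 9 + 9 + 8 + 2 = 47 stones and still no type has 10.
By the pigeonhole principle, one more stone lands in a type already at 9, so 48 draws are enough and 47 are not.

48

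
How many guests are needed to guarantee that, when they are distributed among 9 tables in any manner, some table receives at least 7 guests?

55

With 54 guests one could put exactly 6 in each of the 9 tables, and no table would reach 7.
One more guest must land in a table that already has 6, giving it 7.
So 9 × 6 + 1 = 55 guests are required.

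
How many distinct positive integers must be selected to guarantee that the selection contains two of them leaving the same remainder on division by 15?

16

By pigeonhole, the 15 residue classes mod 15 are the pigeonholes.
With 15 integers one could put 1 in each residue class and have no class reach 2.
The 16th integer pushes some class to 2, so 15·1 + 1 = 16.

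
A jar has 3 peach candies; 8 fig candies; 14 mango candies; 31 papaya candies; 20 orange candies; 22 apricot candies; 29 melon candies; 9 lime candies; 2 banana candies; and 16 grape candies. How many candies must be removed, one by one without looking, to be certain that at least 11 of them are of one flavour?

83

Put each drawn candy into a box by flavour. The largest draw with every box below 11 takes min(count, 10) from each flavour; flavours with fewer than 10 contribute all they have.
Σ min(cᵢ, 10) = 3 + 8 + 10 + 10 + 10 + 10 + 10 + 9 + 2 + 10 = 82.
Draw number 82 + 1 = 83 must push one box to 11.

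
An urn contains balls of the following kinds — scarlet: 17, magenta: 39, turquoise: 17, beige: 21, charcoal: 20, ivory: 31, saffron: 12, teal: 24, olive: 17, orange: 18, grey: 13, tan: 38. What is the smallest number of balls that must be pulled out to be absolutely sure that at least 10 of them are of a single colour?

109

The 12 colours are the holes; the balls drawn are the pigeons.
To avoid 10 of any one colour, the worst case takes at most 9 of each colour.
That gives 9 + 9 + 9 + 9 + 9 + 9 + 9 + 9 + 9 + 9 + 9 + 9 = 108 balls with no colour reaching 10.
The next ball forces some colour to 10, so 108 + 1 = 109.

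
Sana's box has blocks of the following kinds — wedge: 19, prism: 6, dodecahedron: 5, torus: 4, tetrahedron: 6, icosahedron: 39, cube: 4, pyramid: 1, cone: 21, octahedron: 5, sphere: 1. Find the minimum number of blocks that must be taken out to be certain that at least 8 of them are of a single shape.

The 11 shapes are the holes; the blocks drawn are the pigeons.
To avoid 8 of any one shape, the worst case takes at most 7 of each shape, or every block of a shape that has fewer than 7.
That gives 7 + 6 + 5 + 4 + 6 + 7 + 4 + 1 + 7 + 5 + 1 = 53 blocks with no shape reaching 8.
The next block forces some shape to 8, so 53 + 1 = 54.

54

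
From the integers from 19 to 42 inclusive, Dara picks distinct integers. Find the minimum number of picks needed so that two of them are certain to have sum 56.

16

Two chosen integers sum to 56 exactly when both halves of some pair {x, 56−x} with 19 ≤ x ≤ 56−x ≤ 37 are chosen — 9 such pairs.
The remaining 6 elements (those with no distinct partner in range) can never complete a 56-sum, so the worst case takes all of them and one from each pair: 6 + 9 = 15.
The 16th integer has to be the second member of some pair, so 15 + 1 = 16.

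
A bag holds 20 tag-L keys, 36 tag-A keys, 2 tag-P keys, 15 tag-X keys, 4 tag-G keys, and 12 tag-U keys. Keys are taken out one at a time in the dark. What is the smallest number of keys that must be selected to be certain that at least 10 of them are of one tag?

43

Put each drawn key into a box by tag. The largest draw with every box below 10 takes min(count, 9) from each tag; tags with fewer than 9 contribute all they have.
Σ min(cᵢ, 9) = 9 + 9 + 2 + 9 + 4 + 9 = 42.
Draw number 42 + 1 = 43 must push one box to 10.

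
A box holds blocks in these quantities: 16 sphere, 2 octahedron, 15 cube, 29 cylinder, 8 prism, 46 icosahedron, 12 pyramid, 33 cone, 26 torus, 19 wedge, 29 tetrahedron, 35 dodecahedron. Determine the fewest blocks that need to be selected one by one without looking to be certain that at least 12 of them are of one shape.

An adversary could hand out at most 11 blocks per shape (octahedron, prism run out sooner): 11 + 2 + 11 + 11 + 8 + 11 + 11 + 11 + 11 + 11 + 11 + 11 = 120 blocks and still no shape has 12.
By pigeonhole, one more block lands in a shape already at 11, so 121 draws are enough and 120 are not.

121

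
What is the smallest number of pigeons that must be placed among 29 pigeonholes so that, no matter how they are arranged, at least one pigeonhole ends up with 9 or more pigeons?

233

With 232 pigeons one could put exactly 8 in each of the 29 pigeonholes, and no pigeonhole would reach 9.
One more pigeon must land in a pigeonhole that already has 8, giving it 9.
So 29 × 8 + 1 = 233 pigeons are required.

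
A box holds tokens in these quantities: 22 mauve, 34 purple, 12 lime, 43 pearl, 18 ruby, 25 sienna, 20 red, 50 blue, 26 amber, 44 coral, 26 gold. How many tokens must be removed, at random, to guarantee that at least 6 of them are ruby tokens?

308

In the worst case for collecting ruby tokens, every non-ruby token comes out first.
There are 22 + 34 + 12 + 43 + 25 + 20 + 50 + 26 + 44 + 26 = 302 non-ruby tokens altogether.
After those, each further token must be ruby, so 302 + 6 = 308 draws guarantee 6 ruby tokens.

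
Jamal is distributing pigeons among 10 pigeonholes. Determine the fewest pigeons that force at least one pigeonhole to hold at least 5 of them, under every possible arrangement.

41

With 40 pigeons one could put exactly 4 in each of the 10 pigeonholes, and no pigeonhole would reach 5.
By pigeonhole, one more pigeon must land in a pigeonhole that already has 4, giving it 5.
So 10 × 4 + 1 = 41 pigeons are required.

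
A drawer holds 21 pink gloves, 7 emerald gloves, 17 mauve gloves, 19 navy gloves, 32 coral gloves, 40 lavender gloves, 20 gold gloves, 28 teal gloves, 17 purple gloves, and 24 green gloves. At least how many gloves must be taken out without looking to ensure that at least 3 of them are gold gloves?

In the worst case for collecting gold gloves, every non-gold glove comes out first.
There are 21 + 7 + 17 + 19 + 32 + 40 + 28 + 17 + 24 = 205 non-gold gloves altogether.
After those, each further glove must be gold, so 205 + 3 = 208 draws guarantee 3 gold gloves.

208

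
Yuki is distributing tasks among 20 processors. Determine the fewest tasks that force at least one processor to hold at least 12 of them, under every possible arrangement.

221

With 220 tasks one could put exactly 11 in each of the 20 processors, and no processor would reach 12.
One more task must land in a processor that already has 11, giving it 12.
So 20 × 11 + 1 = 221 tasks are required.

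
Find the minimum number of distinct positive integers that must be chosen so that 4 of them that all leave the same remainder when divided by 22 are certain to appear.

The 22 residue classes mod 22 are the pigeonholes.
With 66 integers one could put 3 in each residue class and have no class reach 4.
The 67th integer pushes some class to 4, so 22·3 + 1 = 67.

67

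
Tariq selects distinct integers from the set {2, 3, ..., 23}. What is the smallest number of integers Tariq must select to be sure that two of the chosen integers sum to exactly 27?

Group the elements by complementary pair {x, 27−x}: {4,23}, {5,22}, {6,21}, …, giving 10 two-element pairs and 2 integers whose partner 27−x falls outside [2,23].
Pigeonhole: treating each of those 12 groups as a pigeonhole, one can pick one integer per group — 12 integers — with no two summing to 27.
The 13th integer lands in an occupied pair, forcing a sum of 27.

13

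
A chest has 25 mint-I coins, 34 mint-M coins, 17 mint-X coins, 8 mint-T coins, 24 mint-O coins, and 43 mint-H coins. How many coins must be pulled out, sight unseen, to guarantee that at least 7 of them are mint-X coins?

In the worst case for collecting mint-X coins, every non-mint-X coin comes out first.
There are 25 + 34 + 8 + 24 + 43 = 134 non-mint-X coins altogether.
After those, each further coin must be mint-X, so 134 + 7 = 141 draws guarantee 7 mint-X coins.

141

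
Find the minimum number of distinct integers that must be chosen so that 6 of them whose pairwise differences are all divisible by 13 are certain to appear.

66

Integers whose pairwise differences are multiples of 13 are exactly those sharing a remainder mod 13. Pigeonhole: the 13 residue classes mod 13 are the pigeonholes.
With 65 integers one could put 5 in each residue class and have no class reach 6.
The 66th integer pushes some class to 6, so 13·5 + 1 = 66.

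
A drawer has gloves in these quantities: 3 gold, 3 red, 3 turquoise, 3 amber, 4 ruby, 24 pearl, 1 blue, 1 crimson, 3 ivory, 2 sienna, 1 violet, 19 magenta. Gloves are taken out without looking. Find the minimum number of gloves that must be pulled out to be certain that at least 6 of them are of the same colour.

35

Put each drawn glove into a box by colour. The largest draw with every box below 6 takes min(count, 5) from each colour; colours with fewer than 5 contribute all they have.
Σ min(cᵢ, 5) = 3 + 3 + 3 + 3 + 4 + 5 + 1 + 1 + 3 + 2 + 1 + 5 = 34.
Draw number 34 + 1 = 35 must push one box to 6.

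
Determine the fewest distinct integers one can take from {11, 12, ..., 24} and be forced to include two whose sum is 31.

Group the elements by complementary pair {x, 31−x}: {11,20}, {12,19}, {13,18}, …, giving 5 two-element pairs and 4 integers whose partner 31−x falls outside [11,24].
Treating each of those 9 groups as a pigeonhole, one can pick one integer per group — 9 integers — with no two summing to 31.
The 10th integer lands in an occupied pair, forcing a sum of 31.

10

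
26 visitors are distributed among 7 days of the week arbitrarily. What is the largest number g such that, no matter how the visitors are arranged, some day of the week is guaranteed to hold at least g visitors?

By pigeonhole, the 7 days of the week are the holes and the 26 visitors are the pigeons.
If every day of the week held at most 3 visitors, the total would be at most 7 × 3 = 21, which is less than 26.
So some day of the week holds at least ⌈26/7⌉ = 4 visitors.

4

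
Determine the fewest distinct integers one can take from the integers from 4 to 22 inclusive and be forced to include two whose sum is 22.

13

A set avoiding the sum 22 can contain at most one of each pair {x, 22−x}, plus the 5 elements whose complement lies outside the range or equal to its own complement.
The integers 11, …, 22 (12 of them) are such a set: any two sum to at least 11+12 = 23 > 22.
By pigeonhole, any 13th integer completes one of the 7 pairs, so 13 choices force a sum of 22.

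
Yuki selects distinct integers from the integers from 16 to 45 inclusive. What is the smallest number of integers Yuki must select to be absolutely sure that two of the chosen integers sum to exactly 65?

Group the elements by complementary pair {x, 65−x}: {20,45}, {21,44}, {22,43}, …, giving 13 two-element pairs and 4 integers whose partner 65−x falls outside [16,45].
Treating each of those 17 groups as a pigeonhole, one can pick one integer per group — 17 integers — with no two summing to 65.
The 18th integer lands in an occupied pair, forcing a sum of 65.

18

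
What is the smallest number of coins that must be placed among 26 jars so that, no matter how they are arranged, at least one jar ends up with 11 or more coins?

With 260 coins one could put exactly 10 in each of the 26 jars, and no jar would reach 11.
One more coin must land in a jar that already has 10, giving it 11.
So 26 × 10 + 1 = 261 coins are required.

261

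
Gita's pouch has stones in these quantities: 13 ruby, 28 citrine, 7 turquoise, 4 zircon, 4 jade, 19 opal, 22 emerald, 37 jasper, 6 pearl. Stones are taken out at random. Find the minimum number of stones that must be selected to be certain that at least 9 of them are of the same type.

An adversary could hand out at most 8 stones per type (4 types run out sooner): 8 + 8 + 7 + 4 + 4 + 8 + 8 + 8 + 6 = 61 stones and still no type has 9.
By pigeonhole, one more stone lands in a type already at 8, so 62 draws are enough and 61 are not.

62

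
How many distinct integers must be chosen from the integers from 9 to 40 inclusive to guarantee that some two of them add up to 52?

19

Group the elements by complementary pair {x, 52−x}: {12,40}, {13,39}, {14,38}, …, giving 14 two-element pairs, the single value 26 (it cannot pair with itself since the integers are distinct), and 3 integers whose partner 52−x falls outside [9,40].
By pigeonhole, treating each of those 18 groups as a pigeonhole, one can pick one integer per group — 18 integers — with no two summing to 52.
The 19th integer lands in an occupied pair, forcing a sum of 52.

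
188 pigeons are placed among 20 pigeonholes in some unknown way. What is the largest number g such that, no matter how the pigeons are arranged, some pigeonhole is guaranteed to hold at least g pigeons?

The 20 pigeonholes are the holes and the 188 pigeons are the pigeons.
If every pigeonhole held at most 9 pigeons, the total would be at most 20 × 9 = 180, which is less than 188.
So some pigeonhole holds at least ⌈188/20⌉ = 10 pigeons.

10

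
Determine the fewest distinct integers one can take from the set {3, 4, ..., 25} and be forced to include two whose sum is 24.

15

A set avoiding the sum 24 can contain at most one of each pair {x, 24−x}, plus the 5 elements whose complement lies outside the range or equal to its own complement.
The integers 12, …, 25 (14 of them) are such a set: any two sum to at least 12+13 = 25 > 24.
Pigeonhole: any 15th integer completes one of the 9 pairs, so 15 choices force a sum of 24.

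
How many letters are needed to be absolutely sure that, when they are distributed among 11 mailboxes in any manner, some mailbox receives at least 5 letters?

45

With 44 letters one could put exactly 4 in each of the 11 mailboxes, and no mailbox would reach 5.
Pigeonhole: one more letter must land in a mailbox that already has 4, giving it 5.
So 11 × 4 + 1 = 45 letters are required.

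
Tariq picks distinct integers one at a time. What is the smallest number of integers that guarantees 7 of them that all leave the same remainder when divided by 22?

133

By the pigeonhole principle, the 22 residue classes mod 22 are the pigeonholes.
With 132 integers one could put 6 in each residue class and have no class reach 7.
The 133rd integer pushes some class to 7, so 22·6 + 1 = 133.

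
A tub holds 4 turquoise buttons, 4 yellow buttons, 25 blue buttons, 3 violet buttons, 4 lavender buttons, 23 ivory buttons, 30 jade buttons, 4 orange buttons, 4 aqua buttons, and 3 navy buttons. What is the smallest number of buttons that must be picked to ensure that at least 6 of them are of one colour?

42

Put each drawn button into a box by colour. The largest draw with every box below 6 takes min(count, 5) from each colour; colours with fewer than 5 contribute all they have.
Σ min(cᵢ, 5) = 4 + 4 + 5 + 3 + 4 + 5 + 5 + 4 + 4 + 3 = 41.
Draw number 41 + 1 = 42 must push one box to 6.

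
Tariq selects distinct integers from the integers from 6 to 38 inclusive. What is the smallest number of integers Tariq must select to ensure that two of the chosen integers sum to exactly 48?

20

A set avoiding the sum 48 can contain at most one of each pair {x, 48−x}, plus the 5 elements whose complement lies outside the range or equal to its own complement.
The integers 6, …, 24 (19 of them) are such a set: any two sum to at least 6+7 = 13 and at most 23+24 = 47 < 48.
Any 20th integer completes one of the 14 pairs, so 20 choices force a sum of 48.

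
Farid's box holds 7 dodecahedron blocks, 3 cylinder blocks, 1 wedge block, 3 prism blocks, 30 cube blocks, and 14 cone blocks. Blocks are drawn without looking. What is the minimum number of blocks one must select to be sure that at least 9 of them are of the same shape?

31

Put each drawn block into a box by shape. The largest draw with every box below 9 takes min(count, 8) from each shape; shapes with fewer than 8 contribute all they have.
Σ min(cᵢ, 8) = 7 + 3 + 1 + 3 + 8 + 8 = 30.
Draw number 30 + 1 = 31 must push one box to 9.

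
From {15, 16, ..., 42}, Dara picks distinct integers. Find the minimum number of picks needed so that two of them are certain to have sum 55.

Two chosen integers sum to 55 exactly when both halves of some pair {x, 55−x} with 15 ≤ x ≤ 55−x ≤ 40 are chosen — 13 such pairs.
The remaining 2 elements (those with no distinct partner in range) can never complete a 55-sum, so the worst case takes all of them and one from each pair: 2 + 13 = 15.
By pigeonhole, the 16th integer has to be the second member of some pair, so 15 + 1 = 16.

16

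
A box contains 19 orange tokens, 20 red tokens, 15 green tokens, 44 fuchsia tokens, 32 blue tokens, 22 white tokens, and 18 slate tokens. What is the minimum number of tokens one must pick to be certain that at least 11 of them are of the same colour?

An adversary could hand out at most 10 tokens per colour: 10 + 10 + 10 + 10 + 10 + 10 + 10 = 70 tokens and still no colour has 11.
By pigeonhole, one more token lands in a colour already at 10, so 71 draws are enough and 70 are not.

71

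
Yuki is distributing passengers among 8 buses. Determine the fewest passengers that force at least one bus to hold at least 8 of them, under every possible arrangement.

With 56 passengers one could put exactly 7 in each of the 8 buses, and no bus would reach 8.
Pigeonhole: one more passenger must land in a bus that already has 7, giving it 8.
So 8 × 7 + 1 = 57 passengers are required.

57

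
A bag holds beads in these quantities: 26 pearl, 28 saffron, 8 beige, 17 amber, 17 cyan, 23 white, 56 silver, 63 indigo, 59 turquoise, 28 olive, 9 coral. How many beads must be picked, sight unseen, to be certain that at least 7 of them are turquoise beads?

282

In the worst case for collecting turquoise beads, every non-turquoise bead comes out first.
There are 26 + 28 + 8 + 17 + 17 + 23 + 56 + 63 + 28 + 9 = 275 non-turquoise beads altogether.
After those, each further bead must be turquoise, so 275 + 7 = 282 draws guarantee 7 turquoise beads.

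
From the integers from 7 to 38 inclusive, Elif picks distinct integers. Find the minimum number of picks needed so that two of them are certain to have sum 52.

A set avoiding the sum 52 can contain at most one of each pair {x, 52−x}, plus the 8 elements whose complement lies outside the range or equal to its own complement.
The integers 7, …, 26 (20 of them) are such a set: any two sum to at least 7+8 = 15 and at most 25+26 = 51 < 52.
Any 21st integer completes one of the 12 pairs, so 21 choices force a sum of 52.

21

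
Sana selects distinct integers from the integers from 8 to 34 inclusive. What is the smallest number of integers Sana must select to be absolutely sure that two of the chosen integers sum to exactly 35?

Group the elements by complementary pair {x, 35−x}: {8,27}, {9,26}, {10,25}, …, giving 10 two-element pairs and 7 integers whose partner 35−x falls outside [8,34].
Treating each of those 17 groups as a pigeonhole, one can pick one integer per group — 17 integers — with no two summing to 35.
The 18th integer lands in an occupied pair, forcing a sum of 35.

18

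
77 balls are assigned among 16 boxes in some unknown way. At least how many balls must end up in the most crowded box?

5

The 16 boxes are the holes and the 77 balls are the pigeons.
If every box held at most 4 balls, the total would be at most 16 × 4 = 64, which is less than 77.
So some box holds at least ⌈77/16⌉ = 5 balls.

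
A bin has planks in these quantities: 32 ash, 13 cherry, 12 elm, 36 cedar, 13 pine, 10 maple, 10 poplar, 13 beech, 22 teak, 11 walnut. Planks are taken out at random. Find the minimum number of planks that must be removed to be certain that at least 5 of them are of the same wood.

41

An adversary could hand out at most 4 planks per wood: 4 + 4 + 4 + 4 + 4 + 4 + 4 + 4 + 4 + 4 = 40 planks and still no wood has 5.
By the pigeonhole principle, one more plank lands in a wood already at 4, so 41 draws are enough and 40 are not.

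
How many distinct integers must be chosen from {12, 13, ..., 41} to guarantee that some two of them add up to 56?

18

A set avoiding the sum 56 can contain at most one of each pair {x, 56−x}, plus the 4 elements whose complement lies outside the range or equal to its own complement.
The integers 12, …, 28 (17 of them) are such a set: any two sum to at least 12+13 = 25 and at most 27+28 = 55 < 56.
By the pigeonhole principle, any 18th integer completes one of the 13 pairs, so 18 choices force a sum of 56.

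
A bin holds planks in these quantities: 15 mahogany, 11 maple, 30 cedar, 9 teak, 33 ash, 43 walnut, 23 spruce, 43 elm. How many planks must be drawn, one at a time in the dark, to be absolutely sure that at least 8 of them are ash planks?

In the worst case for collecting ash planks, every non-ash plank comes out first.
There are 15 + 11 + 30 + 9 + 43 + 23 + 43 = 174 non-ash planks altogether.
After those, each further plank must be ash, so 174 + 8 = 182 draws guarantee 8 ash planks.

182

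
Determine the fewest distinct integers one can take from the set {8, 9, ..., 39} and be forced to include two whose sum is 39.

Two chosen integers sum to 39 exactly when both halves of some pair {x, 39−x} with 8 ≤ x ≤ 39−x ≤ 31 are chosen — 12 such pairs.
The remaining 8 elements (those with no distinct partner in range) can never complete a 39-sum, so the worst case takes all of them and one from each pair: 8 + 12 = 20.
Pigeonhole: the 21st integer has to be the second member of some pair, so 20 + 1 = 21.

21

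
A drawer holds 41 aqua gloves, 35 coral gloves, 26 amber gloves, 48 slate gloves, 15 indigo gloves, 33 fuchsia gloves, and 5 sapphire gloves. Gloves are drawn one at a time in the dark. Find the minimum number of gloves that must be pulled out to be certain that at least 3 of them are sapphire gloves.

201

In the worst case for collecting sapphire gloves, every non-sapphire glove comes out first.
There are 41 + 35 + 26 + 48 + 15 + 33 = 198 non-sapphire gloves altogether.
After those, each further glove must be sapphire, so 198 + 3 = 201 draws guarantee 3 sapphire gloves.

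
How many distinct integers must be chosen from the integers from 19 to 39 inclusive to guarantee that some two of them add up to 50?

16

Two chosen integers sum to 50 exactly when both halves of some pair {x, 50−x} with 19 ≤ x ≤ 50−x ≤ 31 are chosen — 6 such pairs.
The remaining 9 elements (those with no distinct partner in range) can never complete a 50-sum, so the worst case takes all of them and one from each pair: 9 + 6 = 15.
The 16th integer has to be the second member of some pair, so 15 + 1 = 16.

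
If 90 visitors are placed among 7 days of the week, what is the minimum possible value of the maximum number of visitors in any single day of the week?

13

The 7 days of the week are the holes and the 90 visitors are the pigeons.
If every day of the week held at most 12 visitors, the total would be at most 7 × 12 = 84, which is less than 90.
So some day of the week holds at least ⌈90/7⌉ = 13 visitors.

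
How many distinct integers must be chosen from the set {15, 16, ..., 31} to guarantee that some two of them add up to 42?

12

Group the elements by complementary pair {x, 42−x}: {15,27}, {16,26}, {17,25}, …, giving 6 two-element pairs; the single value 21 (it cannot pair with itself since the integers are distinct); and 4 integers whose partner 42−x falls outside [15,31].
Treating each of those 11 groups as a pigeonhole, one can pick one integer per group — 11 integers — with no two summing to 42.
The 12th integer lands in an occupied pair, forcing a sum of 42.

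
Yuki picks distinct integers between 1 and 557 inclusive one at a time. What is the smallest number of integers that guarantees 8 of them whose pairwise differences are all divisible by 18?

Integers whose pairwise differences are multiples of 18 are exactly those sharing a remainder mod 18. Pigeonhole: the 18 residue classes mod 18 are the pigeonholes.
With 126 integers one could put 7 in each residue class and have no class reach 8.
The 127th integer pushes some class to 8, so 18·7 + 1 = 127.

127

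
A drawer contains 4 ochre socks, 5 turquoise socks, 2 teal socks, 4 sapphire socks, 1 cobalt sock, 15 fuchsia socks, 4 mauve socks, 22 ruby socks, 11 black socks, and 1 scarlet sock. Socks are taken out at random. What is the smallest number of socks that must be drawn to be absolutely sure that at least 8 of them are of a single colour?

43

An adversary could hand out at most 7 socks per colour (7 colours run out sooner): 4 + 5 + 2 + 4 + 1 + 7 + 4 + 7 + 7 + 1 = 42 socks and still no colour has 8.
By pigeonhole, one more sock lands in a colour already at 7, so 43 draws are enough and 42 are not.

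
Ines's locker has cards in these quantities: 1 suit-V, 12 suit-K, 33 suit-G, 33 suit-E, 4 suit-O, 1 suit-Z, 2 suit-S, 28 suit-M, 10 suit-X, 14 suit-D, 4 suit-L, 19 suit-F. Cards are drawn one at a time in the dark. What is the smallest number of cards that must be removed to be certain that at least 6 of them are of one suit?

An adversary could hand out at most 5 cards per suit (5 suits run out sooner): 1 + 5 + 5 + 5 + 4 + 1 + 2 + 5 + 5 + 5 + 4 + 5 = 47 cards and still no suit has 6.
Pigeonhole: one more card lands in a suit already at 5, so 48 draws are enough and 47 are not.

48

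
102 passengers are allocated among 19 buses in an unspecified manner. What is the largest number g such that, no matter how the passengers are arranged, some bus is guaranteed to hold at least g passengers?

6

The 19 buses are the holes and the 102 passengers are the pigeons.
If every bus held at most 5 passengers, the total would be at most 19 × 5 = 95, which is less than 102.
So some bus holds at least ⌈102/19⌉ = 6 passengers.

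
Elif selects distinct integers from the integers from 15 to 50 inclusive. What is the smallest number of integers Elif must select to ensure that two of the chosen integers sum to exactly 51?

Two chosen integers sum to 51 exactly when both halves of some pair {x, 51−x} with 15 ≤ x ≤ 51−x ≤ 36 are chosen — 11 such pairs.
The remaining 14 elements (those with no distinct partner in range) can never complete a 51-sum, so the worst case takes all of them and one from each pair: 14 + 11 = 25.
The 26th integer has to be the second member of some pair, so 25 + 1 = 26.

26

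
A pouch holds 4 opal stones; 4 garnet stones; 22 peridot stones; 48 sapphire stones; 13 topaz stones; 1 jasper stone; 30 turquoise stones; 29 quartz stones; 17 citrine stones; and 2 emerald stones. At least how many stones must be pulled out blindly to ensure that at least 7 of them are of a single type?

The 10 types are the holes; the stones drawn are the pigeons.
To avoid 7 of any one type, the worst case takes at most 6 of each type, or every stone of a type that has fewer than 6.
That gives 4 + 4 + 6 + 6 + 6 + 1 + 6 + 6 + 6 + 2 = 47 stones with no type reaching 7.
The next stone forces some type to 7, so 47 + 1 = 48.

48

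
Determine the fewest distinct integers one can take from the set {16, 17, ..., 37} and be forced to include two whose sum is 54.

A set avoiding the sum 54 can contain at most one of each pair {x, 54−x}, plus the 2 elements whose complement lies outside the range or equal to its own complement.
The integers 16, …, 27 (12 of them) are such a set: any two sum to at least 16+17 = 33 and at most 26+27 = 53 < 54.
Any 13th integer completes one of the 10 pairs, so 13 choices force a sum of 54.

13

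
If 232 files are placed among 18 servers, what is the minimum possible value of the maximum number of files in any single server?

13

By pigeonhole, the 18 servers are the holes and the 232 files are the pigeons.
If every server held at most 12 files, the total would be at most 18 × 12 = 216, which is less than 232.
So some server holds at least ⌈232/18⌉ = 13 files.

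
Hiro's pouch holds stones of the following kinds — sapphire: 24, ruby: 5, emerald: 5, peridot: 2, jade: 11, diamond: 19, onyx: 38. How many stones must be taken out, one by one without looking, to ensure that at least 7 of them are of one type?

An adversary could hand out at most 6 stones per type (ruby, emerald, peridot run out sooner): 6 + 5 + 5 + 2 + 6 + 6 + 6 = 36 stones and still no type has 7.
One more stone lands in a type already at 6, so 37 draws are enough and 36 are not.

37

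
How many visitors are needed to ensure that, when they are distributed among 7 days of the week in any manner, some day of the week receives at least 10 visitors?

64

With 63 visitors one could put exactly 9 in each of the 7 days of the week, and no day of the week would reach 10.
By pigeonhole, one more visitor must land in a day of the week that already has 9, giving it 10.
So 7 × 9 + 1 = 64 visitors are required.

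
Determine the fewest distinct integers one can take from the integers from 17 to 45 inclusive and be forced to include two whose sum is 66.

Two chosen integers sum to 66 exactly when both halves of some pair {x, 66−x} with 21 ≤ x ≤ 66−x ≤ 45 are chosen — 12 such pairs.
The remaining 5 elements (those with no distinct partner in range) can never complete a 66-sum, so the worst case takes all of them and one from each pair: 5 + 12 = 17.
By pigeonhole, the 18th integer has to be the second member of some pair, so 17 + 1 = 18.

18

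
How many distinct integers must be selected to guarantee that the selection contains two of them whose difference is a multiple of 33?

34

Integers whose pairwise differences are multiples of 33 are exactly those sharing a remainder mod 33. By pigeonhole, the 33 residue classes mod 33 are the pigeonholes.
With 33 integers one could put 1 in each residue class and have no class reach 2.
The 34th integer pushes some class to 2, so 33·1 + 1 = 34.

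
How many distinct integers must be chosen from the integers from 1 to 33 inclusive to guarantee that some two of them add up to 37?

Two chosen integers sum to 37 exactly when both halves of some pair {x, 37−x} with 4 ≤ x ≤ 37−x ≤ 33 are chosen — 15 such pairs.
The remaining 3 elements (those with no distinct partner in range) can never complete a 37-sum, so the worst case takes all of them and one from each pair: 3 + 15 = 18.
The 19th integer has to be the second member of some pair, so 18 + 1 = 19.

19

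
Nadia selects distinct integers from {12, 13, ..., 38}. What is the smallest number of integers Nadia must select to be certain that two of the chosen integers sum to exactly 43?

18

Group the elements by complementary pair {x, 43−x}: {12,31}, {13,30}, {14,29}, …, giving 10 two-element pairs and 7 integers whose partner 43−x falls outside [12,38].
Pigeonhole: treating each of those 17 groups as a pigeonhole, one can pick one integer per group — 17 integers — with no two summing to 43.
The 18th integer lands in an occupied pair, forcing a sum of 43.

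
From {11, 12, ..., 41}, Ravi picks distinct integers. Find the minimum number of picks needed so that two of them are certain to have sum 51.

17

Two chosen integers sum to 51 exactly when both halves of some pair {x, 51−x} with 11 ≤ x ≤ 51−x ≤ 40 are chosen — 15 such pairs.
The remaining 1 element (those with no distinct partner in range) can never complete a 51-sum, so the worst case takes all of them and one from each pair: 1 + 15 = 16.
Pigeonhole: the 17th integer has to be the second member of some pair, so 16 + 1 = 17.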